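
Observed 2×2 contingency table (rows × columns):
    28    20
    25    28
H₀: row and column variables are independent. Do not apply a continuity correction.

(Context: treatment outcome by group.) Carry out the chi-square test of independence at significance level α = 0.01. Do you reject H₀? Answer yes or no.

reject H₀: no

Row totals [48, 53], col totals [53, 48], n=101
χ² = (28−25.19)²/25.19 + (20−22.81)²/22.81 + (25−27.81)²/27.81 + (28−25.19)²/25.19 = 1.2587
df = 1
p-value (upper-tail) = 0.26190
At α=0.01: p ≥ α → fail to reject H₀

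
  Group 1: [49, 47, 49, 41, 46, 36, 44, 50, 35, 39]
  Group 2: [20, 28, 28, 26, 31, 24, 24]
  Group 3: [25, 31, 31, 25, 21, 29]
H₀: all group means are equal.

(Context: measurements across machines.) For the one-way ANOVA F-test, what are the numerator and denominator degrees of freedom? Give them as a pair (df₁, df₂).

degrees of freedom = [2, 20]

k = 3 groups, N = 23 total
df = (k−1, N−k) = (3−1, 23−3) = (2, 20)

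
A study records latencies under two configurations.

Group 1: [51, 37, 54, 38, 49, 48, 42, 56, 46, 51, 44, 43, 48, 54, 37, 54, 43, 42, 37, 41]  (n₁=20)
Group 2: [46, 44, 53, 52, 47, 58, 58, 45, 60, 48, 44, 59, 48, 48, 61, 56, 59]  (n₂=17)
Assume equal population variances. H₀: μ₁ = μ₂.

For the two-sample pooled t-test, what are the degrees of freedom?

degrees of freedom = 35

df = n₁ + n₂ − 2 = 20 + 17 − 2 = 35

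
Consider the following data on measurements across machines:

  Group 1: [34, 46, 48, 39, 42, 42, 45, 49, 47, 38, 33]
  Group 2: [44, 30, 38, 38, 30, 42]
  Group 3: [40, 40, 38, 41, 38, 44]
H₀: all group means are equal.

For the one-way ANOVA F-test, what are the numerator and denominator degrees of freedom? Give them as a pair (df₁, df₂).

degrees of freedom = [2, 20]

k = 3 groups, N = 23 total
df = (k−1, N−k) = (3−1, 23−3) = (2, 20)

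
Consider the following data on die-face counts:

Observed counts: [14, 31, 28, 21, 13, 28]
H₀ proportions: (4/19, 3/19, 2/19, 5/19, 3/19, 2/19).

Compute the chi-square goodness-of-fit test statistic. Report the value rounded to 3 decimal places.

n = 135; E_i = n·p_i = [28.42, 21.32, 14.21, 35.53, 21.32, 14.21]
χ² = (14−28.42)²/28.42 + (31−21.32)²/21.32 + (28−14.21)²/14.21 + (21−35.53)²/35.53 + (13−21.32)²/21.32 + (28−14.21)²/14.21 = 47.6627
df = 5

test statistic = 47.663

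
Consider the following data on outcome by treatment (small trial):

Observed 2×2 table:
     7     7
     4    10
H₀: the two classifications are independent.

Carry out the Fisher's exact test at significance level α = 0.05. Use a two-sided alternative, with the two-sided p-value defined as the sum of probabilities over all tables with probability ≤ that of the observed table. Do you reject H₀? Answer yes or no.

Margins: r₁=14, r₂=14, c₁=11, c₂=17, n=28
p_obs = C(14,7)·C(14,4)/C(28,11); sum pmf over tables with pmf ≤ p_obs
p-value (two-sided) = 0.44007
At α=0.05: p ≥ α → fail to reject H₀

reject H₀: no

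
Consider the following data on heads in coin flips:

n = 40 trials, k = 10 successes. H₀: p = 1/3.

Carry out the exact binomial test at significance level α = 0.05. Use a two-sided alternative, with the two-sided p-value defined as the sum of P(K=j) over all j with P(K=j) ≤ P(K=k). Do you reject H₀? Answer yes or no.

reject H₀: no

Exact binomial: n=40, k=10, p₀=1/3=0.3333
P(X=j) = C(n,j)·p₀^j·(1−p₀)^(n−j); p = Σ P(X=j) over j with P(X=j) ≤ P(X=10)
p-value (two-sided) = 0.31586
At α=0.05: p ≥ α → fail to reject H₀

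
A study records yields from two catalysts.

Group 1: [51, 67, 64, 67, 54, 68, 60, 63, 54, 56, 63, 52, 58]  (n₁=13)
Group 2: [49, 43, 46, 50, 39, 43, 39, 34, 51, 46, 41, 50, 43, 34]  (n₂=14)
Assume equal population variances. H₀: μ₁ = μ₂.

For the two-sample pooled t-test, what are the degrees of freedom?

degrees of freedom = 25

df = n₁ + n₂ − 2 = 13 + 14 − 2 = 25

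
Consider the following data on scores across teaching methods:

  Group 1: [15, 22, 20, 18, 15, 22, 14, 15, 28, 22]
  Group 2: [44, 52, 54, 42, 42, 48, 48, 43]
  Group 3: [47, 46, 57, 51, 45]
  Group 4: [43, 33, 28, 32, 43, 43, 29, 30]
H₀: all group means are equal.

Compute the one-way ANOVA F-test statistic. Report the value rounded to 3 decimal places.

test statistic = 55.810

Group means [19.10, 46.62, 49.20, 35.12], grand mean 35.194
SSB = Σnᵢ(x̄ᵢ−x̄)² = 4616.389; SSW = ΣΣ(x−x̄ᵢ)² = 744.450
MSB = 4616.389/3 = 1538.7962; MSW = 744.450/27 = 27.5722
F = MSB/MSW = 55.8097
df = (3, 27)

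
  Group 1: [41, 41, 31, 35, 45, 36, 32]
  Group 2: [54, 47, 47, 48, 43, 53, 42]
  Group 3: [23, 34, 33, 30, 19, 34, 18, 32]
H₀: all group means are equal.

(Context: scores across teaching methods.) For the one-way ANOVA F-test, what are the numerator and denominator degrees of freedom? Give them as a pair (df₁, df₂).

k = 3 groups, N = 22 total
df = (k−1, N−k) = (3−1, 22−3) = (2, 19)

degrees of freedom = [2, 19]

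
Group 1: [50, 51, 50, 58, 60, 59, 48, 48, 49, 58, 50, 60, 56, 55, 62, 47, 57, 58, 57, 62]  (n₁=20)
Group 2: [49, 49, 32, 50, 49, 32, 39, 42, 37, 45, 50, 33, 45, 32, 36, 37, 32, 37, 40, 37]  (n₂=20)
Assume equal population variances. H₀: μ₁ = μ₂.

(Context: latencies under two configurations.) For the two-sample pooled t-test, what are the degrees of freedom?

df = n₁ + n₂ − 2 = 20 + 20 − 2 = 38

degrees of freedom = 38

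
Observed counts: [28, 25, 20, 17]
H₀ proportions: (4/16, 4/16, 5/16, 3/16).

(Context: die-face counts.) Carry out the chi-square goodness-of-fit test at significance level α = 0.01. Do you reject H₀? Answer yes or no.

n = 90; E_i = n·p_i = [22.50, 22.50, 28.12, 16.88]
χ² = (28−22.50)²/22.50 + (25−22.50)²/22.50 + (20−28.12)²/28.12 + (17−16.88)²/16.88 = 3.9704
df = 3
p-value (upper-tail) = 0.26468
At α=0.01: p ≥ α → fail to reject H₀

reject H₀: no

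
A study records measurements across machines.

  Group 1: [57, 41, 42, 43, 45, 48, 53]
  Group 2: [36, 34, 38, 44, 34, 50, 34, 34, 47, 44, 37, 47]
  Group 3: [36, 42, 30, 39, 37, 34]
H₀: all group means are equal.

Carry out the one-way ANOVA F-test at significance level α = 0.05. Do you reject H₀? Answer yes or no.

reject H₀: yes

Group means [47.00, 39.92, 36.33], grand mean 41.040
SSB = Σnᵢ(x̄ᵢ−x̄)² = 396.710; SSW = ΣΣ(x−x̄ᵢ)² = 706.250
MSB = 396.710/2 = 198.3550; MSW = 706.250/22 = 32.1023
F = MSB/MSW = 6.1788
df = (2, 22)
p-value (upper-tail) = 0.00742
At α=0.05: p < α → reject H₀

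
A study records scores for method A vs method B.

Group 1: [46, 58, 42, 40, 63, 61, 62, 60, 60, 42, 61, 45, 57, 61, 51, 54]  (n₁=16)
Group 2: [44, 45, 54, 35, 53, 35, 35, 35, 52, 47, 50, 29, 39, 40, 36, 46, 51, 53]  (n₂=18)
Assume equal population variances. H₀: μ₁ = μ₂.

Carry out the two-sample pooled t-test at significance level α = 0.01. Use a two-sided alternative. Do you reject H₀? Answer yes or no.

reject H₀: yes

x̄₁=53.938, s₁=8.274, n₁=16
x̄₂=43.278, s₂=7.932, n₂=18
s_p² = [15·8.274² + 17·7.932²]/32 = 65.5171
SE = √(s_p²·(1/16+1/18)) = 2.7811
t = (53.938−43.278)/2.7811 = 3.8329
df = 32
p-value (two-sided) = 0.00056
At α=0.01: p < α → reject H₀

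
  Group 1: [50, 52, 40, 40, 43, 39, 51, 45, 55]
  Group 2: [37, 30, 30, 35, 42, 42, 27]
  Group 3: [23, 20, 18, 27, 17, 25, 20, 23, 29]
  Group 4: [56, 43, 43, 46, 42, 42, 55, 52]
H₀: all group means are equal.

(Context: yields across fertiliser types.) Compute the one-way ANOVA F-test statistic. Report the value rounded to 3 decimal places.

test statistic = 38.537

Group means [46.11, 34.71, 22.44, 47.38], grand mean 37.545
SSB = Σnᵢ(x̄ᵢ−x̄)² = 3541.767; SSW = ΣΣ(x−x̄ᵢ)² = 888.415
MSB = 3541.767/3 = 1180.5890; MSW = 888.415/29 = 30.6350
F = MSB/MSW = 38.5373
df = (3, 29)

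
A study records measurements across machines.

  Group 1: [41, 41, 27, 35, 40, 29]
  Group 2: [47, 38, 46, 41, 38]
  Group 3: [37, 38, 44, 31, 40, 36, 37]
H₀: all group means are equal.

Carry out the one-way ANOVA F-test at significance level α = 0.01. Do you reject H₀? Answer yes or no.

reject H₀: no

Group means [35.50, 42.00, 37.57], grand mean 38.111
SSB = Σnᵢ(x̄ᵢ−x̄)² = 118.563; SSW = ΣΣ(x−x̄ᵢ)² = 363.214
MSB = 118.563/2 = 59.2817; MSW = 363.214/15 = 24.2143
F = MSB/MSW = 2.4482
df = (2, 15)
p-value (upper-tail) = 0.12019
At α=0.01: p ≥ α → fail to reject H₀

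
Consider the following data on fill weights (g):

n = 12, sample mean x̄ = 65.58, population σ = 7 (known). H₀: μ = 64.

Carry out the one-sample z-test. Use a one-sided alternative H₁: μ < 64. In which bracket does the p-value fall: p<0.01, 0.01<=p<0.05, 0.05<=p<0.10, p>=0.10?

SE = σ/√n = 7/√12 = 2.0207
z = (x̄−μ₀)/SE = (65.58−64)/2.0207 = 0.7819
p-value (one-sided, H₁ less) = 0.78286
→ bracket: p>=0.10

p-value bracket: p>=0.10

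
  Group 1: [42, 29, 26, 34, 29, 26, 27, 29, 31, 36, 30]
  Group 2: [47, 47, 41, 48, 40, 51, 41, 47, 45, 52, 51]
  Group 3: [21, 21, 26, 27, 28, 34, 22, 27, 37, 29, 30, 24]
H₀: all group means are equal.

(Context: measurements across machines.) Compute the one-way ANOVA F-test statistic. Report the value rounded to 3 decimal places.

Group means [30.82, 46.36, 27.17], grand mean 34.559
SSB = Σnᵢ(x̄ᵢ−x̄)² = 2342.534; SSW = ΣΣ(x−x̄ᵢ)² = 681.848
MSB = 2342.534/2 = 1171.2669; MSW = 681.848/31 = 21.9951
F = MSB/MSW = 53.2512
df = (2, 31)

test statistic = 53.251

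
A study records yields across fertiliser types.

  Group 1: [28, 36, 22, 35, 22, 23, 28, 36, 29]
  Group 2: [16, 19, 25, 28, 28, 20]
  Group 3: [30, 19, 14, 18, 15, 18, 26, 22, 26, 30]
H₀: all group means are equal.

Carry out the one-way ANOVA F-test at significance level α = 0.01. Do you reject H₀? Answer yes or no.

reject H₀: no

Group means [28.78, 22.67, 21.80], grand mean 24.520
SSB = Σnᵢ(x̄ᵢ−x̄)² = 257.751; SSW = ΣΣ(x−x̄ᵢ)² = 710.489
MSB = 257.751/2 = 128.8756; MSW = 710.489/22 = 32.2949
F = MSB/MSW = 3.9906
df = (2, 22)
p-value (upper-tail) = 0.03321
At α=0.01: p ≥ α → fail to reject H₀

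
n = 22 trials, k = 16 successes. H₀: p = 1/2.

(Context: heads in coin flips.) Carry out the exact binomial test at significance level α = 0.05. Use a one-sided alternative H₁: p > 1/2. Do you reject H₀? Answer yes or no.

reject H₀: yes

Exact binomial: n=22, k=16, p₀=1/2=0.5000
P(X≥16) from Σ C(n,i)·p₀^i·(1−p₀)^(n−i)
p-value (one-sided, H₁ greater) = 0.02624
At α=0.05: p < α → reject H₀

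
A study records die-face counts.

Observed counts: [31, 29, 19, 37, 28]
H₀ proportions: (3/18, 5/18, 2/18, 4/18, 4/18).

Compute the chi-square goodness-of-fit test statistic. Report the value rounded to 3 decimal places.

test statistic = 6.910

n = 144; E_i = n·p_i = [24.00, 40.00, 16.00, 32.00, 32.00]
χ² = (31−24.00)²/24.00 + (29−40.00)²/40.00 + (19−16.00)²/16.00 + (37−32.00)²/32.00 + (28−32.00)²/32.00 = 6.9104
df = 4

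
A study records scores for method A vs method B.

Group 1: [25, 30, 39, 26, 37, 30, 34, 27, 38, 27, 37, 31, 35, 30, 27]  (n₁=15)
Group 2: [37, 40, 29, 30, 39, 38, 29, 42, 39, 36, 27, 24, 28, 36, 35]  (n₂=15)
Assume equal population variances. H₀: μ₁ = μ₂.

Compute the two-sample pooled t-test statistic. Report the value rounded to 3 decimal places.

x̄₁=31.533, s₁=4.764, n₁=15
x̄₂=33.933, s₂=5.574, n₂=15
s_p² = [14·4.764² + 14·5.574²]/28 = 26.8810
SE = √(s_p²·(1/15+1/15)) = 1.8932
t = (31.533−33.933)/1.8932 = -1.2677
df = 28

test statistic = -1.268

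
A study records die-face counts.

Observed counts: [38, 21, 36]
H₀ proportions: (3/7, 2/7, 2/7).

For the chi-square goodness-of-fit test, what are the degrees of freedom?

df = k − 1 = 3 − 1 = 2

degrees of freedom = 2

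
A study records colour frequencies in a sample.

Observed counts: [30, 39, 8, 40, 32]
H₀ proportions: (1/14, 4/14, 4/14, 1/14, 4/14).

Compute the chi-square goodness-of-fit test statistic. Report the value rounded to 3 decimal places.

test statistic = 147.185

n = 149; E_i = n·p_i = [10.64, 42.57, 42.57, 10.64, 42.57]
χ² = (30−10.64)²/10.64 + (39−42.57)²/42.57 + (8−42.57)²/42.57 + (40−10.64)²/10.64 + (32−42.57)²/42.57 = 147.1846
df = 4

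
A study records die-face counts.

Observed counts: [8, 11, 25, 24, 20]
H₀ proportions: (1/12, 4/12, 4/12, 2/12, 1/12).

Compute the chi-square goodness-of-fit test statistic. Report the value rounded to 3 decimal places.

n = 88; E_i = n·p_i = [7.33, 29.33, 29.33, 14.67, 7.33]
χ² = (8−7.33)²/7.33 + (11−29.33)²/29.33 + (25−29.33)²/29.33 + (24−14.67)²/14.67 + (20−7.33)²/7.33 = 39.9773
df = 4

test statistic = 39.977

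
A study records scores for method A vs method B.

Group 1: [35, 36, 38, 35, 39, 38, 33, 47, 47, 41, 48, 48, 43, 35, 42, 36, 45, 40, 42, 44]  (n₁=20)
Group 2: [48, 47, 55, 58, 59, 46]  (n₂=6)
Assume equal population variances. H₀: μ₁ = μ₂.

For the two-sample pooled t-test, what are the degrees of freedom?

degrees of freedom = 24

df = n₁ + n₂ − 2 = 20 + 6 − 2 = 24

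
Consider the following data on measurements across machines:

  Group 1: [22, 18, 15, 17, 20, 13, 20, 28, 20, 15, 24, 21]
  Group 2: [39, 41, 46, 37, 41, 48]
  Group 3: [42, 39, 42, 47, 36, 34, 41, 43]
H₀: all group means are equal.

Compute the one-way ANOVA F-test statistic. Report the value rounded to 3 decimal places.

Group means [19.42, 42.00, 40.50], grand mean 31.115
SSB = Σnᵢ(x̄ᵢ−x̄)² = 3057.737; SSW = ΣΣ(x−x̄ᵢ)² = 398.917
MSB = 3057.737/2 = 1528.8686; MSW = 398.917/23 = 17.3442
F = MSB/MSW = 88.1487
df = (2, 23)

test statistic = 88.149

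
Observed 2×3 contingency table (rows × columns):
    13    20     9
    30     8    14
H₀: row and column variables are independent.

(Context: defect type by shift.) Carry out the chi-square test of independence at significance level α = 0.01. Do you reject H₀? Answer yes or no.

reject H₀: yes

Row totals [42, 52], col totals [43, 28, 23], n=94
χ² = (13−19.21)²/19.21 + (20−12.51)²/12.51 + (9−10.28)²/10.28 + (30−23.79)²/23.79 + (8−15.49)²/15.49 + (14−12.72)²/12.72 = 12.0230
df = 2
p-value (upper-tail) = 0.00245
At α=0.01: p < α → reject H₀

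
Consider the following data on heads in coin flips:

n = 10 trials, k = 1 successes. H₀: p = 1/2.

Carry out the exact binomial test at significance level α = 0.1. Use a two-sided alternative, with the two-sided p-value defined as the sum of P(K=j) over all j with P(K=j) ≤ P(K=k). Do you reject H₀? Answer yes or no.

Exact binomial: n=10, k=1, p₀=1/2=0.5000
P(X=j) = C(n,j)·p₀^j·(1−p₀)^(n−j); p = Σ P(X=j) over j with P(X=j) ≤ P(X=1)
p-value (two-sided) = 0.02148
At α=0.1: p < α → reject H₀

reject H₀: yes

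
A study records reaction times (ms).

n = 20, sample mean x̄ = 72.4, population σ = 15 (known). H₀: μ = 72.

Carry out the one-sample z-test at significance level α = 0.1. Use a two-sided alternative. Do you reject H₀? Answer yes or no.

SE = σ/√n = 15/√20 = 3.3541
z = (x̄−μ₀)/SE = (72.4−72)/3.3541 = 0.1193
p-value (two-sided) = 0.90507
At α=0.1: p ≥ α → fail to reject H₀

reject H₀: no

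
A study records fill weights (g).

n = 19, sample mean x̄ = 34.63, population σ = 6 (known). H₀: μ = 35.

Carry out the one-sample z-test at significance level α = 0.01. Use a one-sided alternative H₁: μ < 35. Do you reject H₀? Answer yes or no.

reject H₀: no

SE = σ/√n = 6/√19 = 1.3765
z = (x̄−μ₀)/SE = (34.63−35)/1.3765 = -0.2688
p-value (one-sided, H₁ less) = 0.39404
At α=0.01: p ≥ α → fail to reject H₀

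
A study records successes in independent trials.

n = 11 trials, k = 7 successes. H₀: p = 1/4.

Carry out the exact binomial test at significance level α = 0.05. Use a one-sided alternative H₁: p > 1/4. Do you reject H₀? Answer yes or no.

Exact binomial: n=11, k=7, p₀=1/4=0.2500
P(X≥7) from Σ C(n,i)·p₀^i·(1−p₀)^(n−i)
p-value (one-sided, H₁ greater) = 0.00756
At α=0.05: p < α → reject H₀

reject H₀: yes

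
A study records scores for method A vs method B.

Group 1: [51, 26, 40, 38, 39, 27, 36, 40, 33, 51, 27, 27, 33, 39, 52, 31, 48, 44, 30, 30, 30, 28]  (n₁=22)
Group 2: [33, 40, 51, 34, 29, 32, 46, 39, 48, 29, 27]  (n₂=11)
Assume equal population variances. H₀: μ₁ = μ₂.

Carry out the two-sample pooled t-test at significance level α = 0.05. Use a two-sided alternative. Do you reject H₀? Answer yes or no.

x̄₁=36.364, s₁=8.516, n₁=22
x̄₂=37.091, s₂=8.300, n₂=11
s_p² = [21·8.516² + 10·8.300²]/31 = 71.3548
SE = √(s_p²·(1/22+1/11)) = 3.1193
t = (36.364−37.091)/3.1193 = -0.2332
df = 31
p-value (two-sided) = 0.81718
At α=0.05: p ≥ α → fail to reject H₀

reject H₀: no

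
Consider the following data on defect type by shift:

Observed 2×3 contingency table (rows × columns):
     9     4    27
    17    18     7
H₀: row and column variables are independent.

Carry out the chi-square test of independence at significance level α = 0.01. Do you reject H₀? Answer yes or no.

reject H₀: yes

Row totals [40, 42], col totals [26, 22, 34], n=82
χ² = (9−12.68)²/12.68 + (4−10.73)²/10.73 + (27−16.59)²/16.59 + (17−13.32)²/13.32 + (18−11.27)²/11.27 + (7−17.41)²/17.41 = 23.1003
df = 2
p-value (upper-tail) = 0.00001
At α=0.01: p < α → reject H₀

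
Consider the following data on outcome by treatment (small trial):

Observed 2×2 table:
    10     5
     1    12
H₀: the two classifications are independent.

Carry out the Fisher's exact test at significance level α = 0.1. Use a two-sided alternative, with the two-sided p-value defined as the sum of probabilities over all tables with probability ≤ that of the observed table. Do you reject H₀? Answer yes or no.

reject H₀: yes

Margins: r₁=15, r₂=13, c₁=11, c₂=17, n=28
p_obs = C(15,10)·C(13,1)/C(28,11); sum pmf over tables with pmf ≤ p_obs
p-value (two-sided) = 0.00208
At α=0.1: p < α → reject H₀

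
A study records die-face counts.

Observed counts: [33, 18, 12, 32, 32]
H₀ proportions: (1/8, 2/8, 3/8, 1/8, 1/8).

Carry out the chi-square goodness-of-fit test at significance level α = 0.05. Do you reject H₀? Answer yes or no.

n = 127; E_i = n·p_i = [15.88, 31.75, 47.62, 15.88, 15.88]
χ² = (33−15.88)²/15.88 + (18−31.75)²/31.75 + (12−47.62)²/47.62 + (32−15.88)²/15.88 + (32−15.88)²/15.88 = 83.8346
df = 4
p-value (upper-tail) = 0.00000
At α=0.05: p < α → reject H₀

reject H₀: yes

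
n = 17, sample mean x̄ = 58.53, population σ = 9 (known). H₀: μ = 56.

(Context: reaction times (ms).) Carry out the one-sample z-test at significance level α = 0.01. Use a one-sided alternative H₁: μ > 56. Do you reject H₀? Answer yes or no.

SE = σ/√n = 9/√17 = 2.1828
z = (x̄−μ₀)/SE = (58.53−56)/2.1828 = 1.1591
p-value (one-sided, H₁ greater) = 0.12322
At α=0.01: p ≥ α → fail to reject H₀

reject H₀: no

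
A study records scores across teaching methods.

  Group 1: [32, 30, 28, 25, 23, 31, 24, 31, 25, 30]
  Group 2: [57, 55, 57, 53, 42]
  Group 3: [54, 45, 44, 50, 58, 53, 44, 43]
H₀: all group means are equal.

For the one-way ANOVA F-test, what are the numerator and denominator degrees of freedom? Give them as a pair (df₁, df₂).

k = 3 groups, N = 23 total
df = (k−1, N−k) = (3−1, 23−3) = (2, 20)

degrees of freedom = [2, 20]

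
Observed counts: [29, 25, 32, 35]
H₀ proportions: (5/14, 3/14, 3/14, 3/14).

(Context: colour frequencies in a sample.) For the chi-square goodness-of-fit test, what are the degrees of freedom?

degrees of freedom = 3

df = k − 1 = 4 − 1 = 3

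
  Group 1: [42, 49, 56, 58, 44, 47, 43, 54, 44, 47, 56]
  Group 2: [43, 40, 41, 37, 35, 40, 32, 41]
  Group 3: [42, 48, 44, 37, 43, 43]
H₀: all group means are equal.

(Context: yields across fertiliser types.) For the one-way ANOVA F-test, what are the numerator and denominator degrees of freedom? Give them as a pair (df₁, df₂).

degrees of freedom = [2, 22]

k = 3 groups, N = 25 total
df = (k−1, N−k) = (3−1, 25−3) = (2, 22)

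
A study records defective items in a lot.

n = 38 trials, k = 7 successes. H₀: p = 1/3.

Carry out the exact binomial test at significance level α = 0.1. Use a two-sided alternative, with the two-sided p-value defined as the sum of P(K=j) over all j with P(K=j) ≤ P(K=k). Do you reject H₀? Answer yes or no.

reject H₀: yes

Exact binomial: n=38, k=7, p₀=1/3=0.3333
P(X=j) = C(n,j)·p₀^j·(1−p₀)^(n−j); p = Σ P(X=j) over j with P(X=j) ≤ P(X=7)
p-value (two-sided) = 0.05787
At α=0.1: p < α → reject H₀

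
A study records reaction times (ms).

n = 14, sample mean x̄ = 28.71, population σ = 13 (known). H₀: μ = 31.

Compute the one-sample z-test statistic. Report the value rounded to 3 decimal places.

test statistic = -0.659

SE = σ/√n = 13/√14 = 3.4744
z = (x̄−μ₀)/SE = (28.71−31)/3.4744 = -0.6591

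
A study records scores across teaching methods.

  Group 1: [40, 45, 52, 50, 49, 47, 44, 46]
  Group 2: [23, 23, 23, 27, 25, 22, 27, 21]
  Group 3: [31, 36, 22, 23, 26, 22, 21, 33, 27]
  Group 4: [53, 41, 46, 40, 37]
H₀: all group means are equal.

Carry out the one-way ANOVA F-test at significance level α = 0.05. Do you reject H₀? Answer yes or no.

reject H₀: yes

Group means [46.62, 23.88, 26.78, 43.40], grand mean 34.067
SSB = Σnᵢ(x̄ᵢ−x̄)² = 3006.361; SSW = ΣΣ(x−x̄ᵢ)² = 527.506
MSB = 3006.361/3 = 1002.1204; MSW = 527.506/26 = 20.2887
F = MSB/MSW = 49.3931
df = (3, 26)
p-value (upper-tail) = 0.00000
At α=0.05: p < α → reject H₀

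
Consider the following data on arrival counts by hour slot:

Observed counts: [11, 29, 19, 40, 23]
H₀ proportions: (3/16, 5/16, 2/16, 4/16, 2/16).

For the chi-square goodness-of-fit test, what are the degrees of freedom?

df = k − 1 = 5 − 1 = 4

degrees of freedom = 4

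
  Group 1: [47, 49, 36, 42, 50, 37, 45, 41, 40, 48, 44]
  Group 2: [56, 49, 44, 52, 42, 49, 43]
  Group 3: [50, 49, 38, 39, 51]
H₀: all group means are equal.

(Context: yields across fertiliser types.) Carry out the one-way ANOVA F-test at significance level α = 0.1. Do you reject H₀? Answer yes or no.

reject H₀: no

Group means [43.55, 47.86, 45.40], grand mean 45.261
SSB = Σnᵢ(x̄ᵢ−x̄)² = 79.650; SSW = ΣΣ(x−x̄ᵢ)² = 546.784
MSB = 79.650/2 = 39.8252; MSW = 546.784/20 = 27.3392
F = MSB/MSW = 1.4567
df = (2, 20)
p-value (upper-tail) = 0.25669
At α=0.1: p ≥ α → fail to reject H₀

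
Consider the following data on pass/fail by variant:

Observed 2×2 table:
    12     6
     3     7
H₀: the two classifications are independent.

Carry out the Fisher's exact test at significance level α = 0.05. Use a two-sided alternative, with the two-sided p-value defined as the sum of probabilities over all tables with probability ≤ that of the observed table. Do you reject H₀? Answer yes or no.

Margins: r₁=18, r₂=10, c₁=15, c₂=13, n=28
p_obs = C(18,12)·C(10,3)/C(28,15); sum pmf over tables with pmf ≤ p_obs
p-value (two-sided) = 0.11407
At α=0.05: p ≥ α → fail to reject H₀

reject H₀: no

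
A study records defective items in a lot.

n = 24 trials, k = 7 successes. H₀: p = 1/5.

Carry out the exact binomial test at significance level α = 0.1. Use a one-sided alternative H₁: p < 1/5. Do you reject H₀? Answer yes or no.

reject H₀: no

Exact binomial: n=24, k=7, p₀=1/5=0.2000
P(X≤7) from Σ C(n,i)·p₀^i·(1−p₀)^(n−i)
p-value (one-sided, H₁ less) = 0.91083
At α=0.1: p ≥ α → fail to reject H₀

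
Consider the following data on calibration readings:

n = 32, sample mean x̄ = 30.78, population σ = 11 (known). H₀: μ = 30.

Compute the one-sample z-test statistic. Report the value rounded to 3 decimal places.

test statistic = 0.401

SE = σ/√n = 11/√32 = 1.9445
z = (x̄−μ₀)/SE = (30.78−30)/1.9445 = 0.4011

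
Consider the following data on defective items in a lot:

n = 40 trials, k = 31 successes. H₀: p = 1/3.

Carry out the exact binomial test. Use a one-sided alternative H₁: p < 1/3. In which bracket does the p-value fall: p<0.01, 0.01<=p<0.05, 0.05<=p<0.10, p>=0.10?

Exact binomial: n=40, k=31, p₀=1/3=0.3333
P(X≤31) from Σ C(n,i)·p₀^i·(1−p₀)^(n−i)
p-value (one-sided, H₁ less) = 1.00000
→ bracket: p>=0.10

p-value bracket: p>=0.10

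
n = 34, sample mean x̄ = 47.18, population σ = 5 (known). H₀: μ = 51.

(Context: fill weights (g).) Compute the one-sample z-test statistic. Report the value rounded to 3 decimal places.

test statistic = -4.455

SE = σ/√n = 5/√34 = 0.8575
z = (x̄−μ₀)/SE = (47.18−51)/0.8575 = -4.4548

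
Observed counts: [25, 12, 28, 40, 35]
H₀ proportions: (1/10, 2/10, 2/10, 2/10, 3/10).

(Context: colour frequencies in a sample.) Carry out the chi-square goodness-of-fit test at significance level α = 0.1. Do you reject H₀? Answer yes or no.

n = 140; E_i = n·p_i = [14.00, 28.00, 28.00, 28.00, 42.00]
χ² = (25−14.00)²/14.00 + (12−28.00)²/28.00 + (28−28.00)²/28.00 + (40−28.00)²/28.00 + (35−42.00)²/42.00 = 24.0952
df = 4
p-value (upper-tail) = 0.00008
At α=0.1: p < α → reject H₀

reject H₀: yes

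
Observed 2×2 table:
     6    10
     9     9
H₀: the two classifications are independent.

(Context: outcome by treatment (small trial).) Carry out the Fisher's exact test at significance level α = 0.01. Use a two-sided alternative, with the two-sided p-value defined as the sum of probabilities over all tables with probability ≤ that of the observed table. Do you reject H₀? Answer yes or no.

reject H₀: no

Margins: r₁=16, r₂=18, c₁=15, c₂=19, n=34
p_obs = C(16,6)·C(18,9)/C(34,15); sum pmf over tables with pmf ≤ p_obs
p-value (two-sided) = 0.50960
At α=0.01: p ≥ α → fail to reject H₀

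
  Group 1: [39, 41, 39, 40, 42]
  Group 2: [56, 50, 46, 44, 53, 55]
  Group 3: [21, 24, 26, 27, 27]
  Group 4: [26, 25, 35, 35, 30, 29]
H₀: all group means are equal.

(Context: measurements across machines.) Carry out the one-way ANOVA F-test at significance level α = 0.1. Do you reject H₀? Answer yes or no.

Group means [40.20, 50.67, 25.00, 30.00], grand mean 36.818
SSB = Σnᵢ(x̄ᵢ−x̄)² = 2185.139; SSW = ΣΣ(x−x̄ᵢ)² = 244.133
MSB = 2185.139/3 = 728.3798; MSW = 244.133/18 = 13.5630
F = MSB/MSW = 53.7036
df = (3, 18)
p-value (upper-tail) = 0.00000
At α=0.1: p < α → reject H₀

reject H₀: yes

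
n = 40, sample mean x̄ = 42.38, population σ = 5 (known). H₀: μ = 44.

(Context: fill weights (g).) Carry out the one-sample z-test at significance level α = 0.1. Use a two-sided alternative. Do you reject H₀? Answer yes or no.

reject H₀: yes

SE = σ/√n = 5/√40 = 0.7906
z = (x̄−μ₀)/SE = (42.38−44)/0.7906 = -2.0492
p-value (two-sided) = 0.04045
At α=0.1: p < α → reject H₀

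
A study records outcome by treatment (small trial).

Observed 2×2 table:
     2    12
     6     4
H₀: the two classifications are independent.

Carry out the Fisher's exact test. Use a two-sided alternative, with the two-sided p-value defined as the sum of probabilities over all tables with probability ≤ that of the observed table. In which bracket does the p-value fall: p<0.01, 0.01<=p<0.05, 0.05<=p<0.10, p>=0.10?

Margins: r₁=14, r₂=10, c₁=8, c₂=16, n=24
p_obs = C(14,2)·C(10,6)/C(24,8); sum pmf over tables with pmf ≤ p_obs
p-value (two-sided) = 0.03241
→ bracket: 0.01<=p<0.05

p-value bracket: 0.01<=p<0.05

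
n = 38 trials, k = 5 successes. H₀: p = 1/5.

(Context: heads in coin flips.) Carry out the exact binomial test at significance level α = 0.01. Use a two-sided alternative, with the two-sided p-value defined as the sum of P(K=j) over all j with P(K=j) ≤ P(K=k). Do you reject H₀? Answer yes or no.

Exact binomial: n=38, k=5, p₀=1/5=0.2000
P(X=j) = C(n,j)·p₀^j·(1−p₀)^(n−j); p = Σ P(X=j) over j with P(X=j) ≤ P(X=5)
p-value (two-sided) = 0.41590
At α=0.01: p ≥ α → fail to reject H₀

reject H₀: no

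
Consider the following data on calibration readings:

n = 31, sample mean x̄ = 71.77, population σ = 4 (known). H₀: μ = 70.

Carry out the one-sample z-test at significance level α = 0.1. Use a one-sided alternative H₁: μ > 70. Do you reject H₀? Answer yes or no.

SE = σ/√n = 4/√31 = 0.7184
z = (x̄−μ₀)/SE = (71.77−70)/0.7184 = 2.4637
p-value (one-sided, H₁ greater) = 0.00687
At α=0.1: p < α → reject H₀

reject H₀: yes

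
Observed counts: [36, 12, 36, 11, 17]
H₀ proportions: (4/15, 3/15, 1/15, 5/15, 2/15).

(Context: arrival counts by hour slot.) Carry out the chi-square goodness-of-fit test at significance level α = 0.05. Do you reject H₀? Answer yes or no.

reject H₀: yes

n = 112; E_i = n·p_i = [29.87, 22.40, 7.47, 37.33, 14.93]
χ² = (36−29.87)²/29.87 + (12−22.40)²/22.40 + (36−7.47)²/7.47 + (11−37.33)²/37.33 + (17−14.93)²/14.93 = 133.9866
df = 4
p-value (upper-tail) = 0.00000
At α=0.05: p < α → reject H₀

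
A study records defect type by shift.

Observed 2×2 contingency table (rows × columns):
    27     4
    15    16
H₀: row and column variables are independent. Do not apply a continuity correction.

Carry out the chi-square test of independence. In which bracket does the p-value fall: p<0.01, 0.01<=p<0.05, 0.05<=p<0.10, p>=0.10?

p-value bracket: p<0.01

Row totals [31, 31], col totals [42, 20], n=62
χ² = (27−21.00)²/21.00 + (4−10.00)²/10.00 + (15−21.00)²/21.00 + (16−10.00)²/10.00 = 10.6286
df = 1
p-value (upper-tail) = 0.00111
→ bracket: p<0.01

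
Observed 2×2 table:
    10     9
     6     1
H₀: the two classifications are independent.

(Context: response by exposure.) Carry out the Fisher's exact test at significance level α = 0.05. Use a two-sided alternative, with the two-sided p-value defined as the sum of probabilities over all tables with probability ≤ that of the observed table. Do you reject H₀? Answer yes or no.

reject H₀: no

Margins: r₁=19, r₂=7, c₁=16, c₂=10, n=26
p_obs = C(19,10)·C(7,6)/C(26,16); sum pmf over tables with pmf ≤ p_obs
p-value (two-sided) = 0.19039
At α=0.05: p ≥ α → fail to reject H₀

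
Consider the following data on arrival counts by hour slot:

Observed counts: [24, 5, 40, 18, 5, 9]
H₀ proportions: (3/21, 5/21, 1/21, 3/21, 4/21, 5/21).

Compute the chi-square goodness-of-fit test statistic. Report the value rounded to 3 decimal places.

n = 101; E_i = n·p_i = [14.43, 24.05, 4.81, 14.43, 19.24, 24.05]
χ² = (24−14.43)²/14.43 + (5−24.05)²/24.05 + (40−4.81)²/4.81 + (18−14.43)²/14.43 + (5−19.24)²/19.24 + (9−24.05)²/24.05 = 299.7569
df = 5

test statistic = 299.757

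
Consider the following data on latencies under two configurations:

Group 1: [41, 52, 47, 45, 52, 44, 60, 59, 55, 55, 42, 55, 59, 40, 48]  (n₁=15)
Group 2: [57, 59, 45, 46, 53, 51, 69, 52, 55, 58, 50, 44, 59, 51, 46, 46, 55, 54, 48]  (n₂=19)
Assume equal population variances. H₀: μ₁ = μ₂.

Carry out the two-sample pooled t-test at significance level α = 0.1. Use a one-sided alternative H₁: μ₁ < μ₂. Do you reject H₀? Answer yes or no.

reject H₀: no

x̄₁=50.267, s₁=6.881, n₁=15
x̄₂=52.526, s₂=6.275, n₂=19
s_p² = [14·6.881² + 18·6.275²]/32 = 42.8647
SE = √(s_p²·(1/15+1/19)) = 2.2613
t = (50.267−52.526)/2.2613 = -0.9992
df = 32
p-value (one-sided, H₁ less) = 0.16259
At α=0.1: p ≥ α → fail to reject H₀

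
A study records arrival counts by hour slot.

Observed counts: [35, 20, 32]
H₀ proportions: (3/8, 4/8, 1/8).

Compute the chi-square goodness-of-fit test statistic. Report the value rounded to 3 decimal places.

n = 87; E_i = n·p_i = [32.62, 43.50, 10.88]
χ² = (35−32.62)²/32.62 + (20−43.50)²/43.50 + (32−10.88)²/10.88 = 53.9042
df = 2

test statistic = 53.904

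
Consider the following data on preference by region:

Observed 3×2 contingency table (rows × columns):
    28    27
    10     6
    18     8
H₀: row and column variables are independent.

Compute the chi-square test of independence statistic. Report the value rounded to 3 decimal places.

Row totals [55, 16, 26], col totals [56, 41], n=97
χ² = (28−31.75)²/31.75 + (27−23.25)²/23.25 + (10−9.24)²/9.24 + (6−6.76)²/6.76 + (18−15.01)²/15.01 + (8−10.99)²/10.99 = 2.6071
df = 2

test statistic = 2.607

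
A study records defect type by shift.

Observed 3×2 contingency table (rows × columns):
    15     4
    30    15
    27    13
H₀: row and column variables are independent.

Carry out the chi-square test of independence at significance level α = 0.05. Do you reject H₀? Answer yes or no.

reject H₀: no

Row totals [19, 45, 40], col totals [72, 32], n=104
χ² = (15−13.15)²/13.15 + (4−5.85)²/5.85 + (30−31.15)²/31.15 + (15−13.85)²/13.85 + (27−27.69)²/27.69 + (13−12.31)²/12.31 = 1.0372
df = 2
p-value (upper-tail) = 0.59534
At α=0.05: p ≥ α → fail to reject H₀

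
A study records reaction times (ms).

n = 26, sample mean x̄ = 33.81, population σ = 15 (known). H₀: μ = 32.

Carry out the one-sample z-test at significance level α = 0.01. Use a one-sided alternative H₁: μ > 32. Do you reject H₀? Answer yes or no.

SE = σ/√n = 15/√26 = 2.9417
z = (x̄−μ₀)/SE = (33.81−32)/2.9417 = 0.6153
p-value (one-sided, H₁ greater) = 0.26918
At α=0.01: p ≥ α → fail to reject H₀

reject H₀: no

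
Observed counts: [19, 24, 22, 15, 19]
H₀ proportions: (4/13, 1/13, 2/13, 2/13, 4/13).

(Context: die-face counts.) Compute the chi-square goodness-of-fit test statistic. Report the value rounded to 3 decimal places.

n = 99; E_i = n·p_i = [30.46, 7.62, 15.23, 15.23, 30.46]
χ² = (19−30.46)²/30.46 + (24−7.62)²/7.62 + (22−15.23)²/15.23 + (15−15.23)²/15.23 + (19−30.46)²/30.46 = 46.8889
df = 4

test statistic = 46.889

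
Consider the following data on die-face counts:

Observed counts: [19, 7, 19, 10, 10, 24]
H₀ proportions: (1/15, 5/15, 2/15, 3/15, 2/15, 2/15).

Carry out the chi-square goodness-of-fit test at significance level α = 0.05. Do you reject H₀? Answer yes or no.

n = 89; E_i = n·p_i = [5.93, 29.67, 11.87, 17.80, 11.87, 11.87]
χ² = (19−5.93)²/5.93 + (7−29.67)²/29.67 + (19−11.87)²/11.87 + (10−17.80)²/17.80 + (10−11.87)²/11.87 + (24−11.87)²/11.87 = 66.5000
df = 5
p-value (upper-tail) = 0.00000
At α=0.05: p < α → reject H₀

reject H₀: yes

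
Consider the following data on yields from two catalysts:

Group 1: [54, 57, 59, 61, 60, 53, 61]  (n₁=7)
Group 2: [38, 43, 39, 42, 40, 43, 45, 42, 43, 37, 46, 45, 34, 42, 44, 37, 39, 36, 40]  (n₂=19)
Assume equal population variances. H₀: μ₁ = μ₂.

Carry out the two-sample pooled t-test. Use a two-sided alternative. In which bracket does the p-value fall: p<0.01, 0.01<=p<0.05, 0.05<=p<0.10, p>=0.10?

x̄₁=57.857, s₁=3.288, n₁=7
x̄₂=40.789, s₂=3.376, n₂=19
s_p² = [6·3.288² + 18·3.376²]/24 = 11.2506
SE = √(s_p²·(1/7+1/19)) = 1.4830
t = (57.857−40.789)/1.4830 = 11.5087
df = 24
p-value (two-sided) = 0.00000
→ bracket: p<0.01

p-value bracket: p<0.01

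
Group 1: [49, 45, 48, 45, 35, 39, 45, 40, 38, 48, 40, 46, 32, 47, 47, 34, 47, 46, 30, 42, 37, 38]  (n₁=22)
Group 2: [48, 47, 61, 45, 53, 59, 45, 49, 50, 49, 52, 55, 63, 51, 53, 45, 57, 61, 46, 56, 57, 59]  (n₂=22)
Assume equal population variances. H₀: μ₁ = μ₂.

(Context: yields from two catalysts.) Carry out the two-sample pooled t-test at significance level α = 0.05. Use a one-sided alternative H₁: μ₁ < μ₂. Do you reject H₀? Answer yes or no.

reject H₀: yes

x̄₁=41.727, s₁=5.709, n₁=22
x̄₂=52.773, s₂=5.740, n₂=22
s_p² = [21·5.709² + 21·5.740²]/42 = 32.7673
SE = √(s_p²·(1/22+1/22)) = 1.7259
t = (41.727−52.773)/1.7259 = -6.3997
df = 42
p-value (one-sided, H₁ less) = 0.00000
At α=0.05: p < α → reject H₀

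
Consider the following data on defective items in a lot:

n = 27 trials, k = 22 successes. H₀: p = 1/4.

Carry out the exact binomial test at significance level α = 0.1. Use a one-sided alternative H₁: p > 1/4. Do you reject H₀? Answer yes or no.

Exact binomial: n=27, k=22, p₀=1/4=0.2500
P(X≥22) from Σ C(n,i)·p₀^i·(1−p₀)^(n−i)
p-value (one-sided, H₁ greater) = 0.00000
At α=0.1: p < α → reject H₀

reject H₀: yes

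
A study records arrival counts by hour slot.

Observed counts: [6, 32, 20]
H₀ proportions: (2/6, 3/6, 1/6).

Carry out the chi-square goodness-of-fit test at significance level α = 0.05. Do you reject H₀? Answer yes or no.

reject H₀: yes

n = 58; E_i = n·p_i = [19.33, 29.00, 9.67]
χ² = (6−19.33)²/19.33 + (32−29.00)²/29.00 + (20−9.67)²/9.67 = 20.5517
df = 2
p-value (upper-tail) = 0.00003
At α=0.05: p < α → reject H₀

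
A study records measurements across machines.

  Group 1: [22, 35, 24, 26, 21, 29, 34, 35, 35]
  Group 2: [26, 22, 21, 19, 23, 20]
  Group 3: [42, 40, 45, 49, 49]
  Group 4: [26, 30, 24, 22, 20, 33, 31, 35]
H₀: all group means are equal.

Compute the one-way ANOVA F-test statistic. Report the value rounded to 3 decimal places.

test statistic = 21.680

Group means [29.00, 21.83, 45.00, 27.62], grand mean 29.929
SSB = Σnᵢ(x̄ᵢ−x̄)² = 1579.149; SSW = ΣΣ(x−x̄ᵢ)² = 582.708
MSB = 1579.149/3 = 526.3829; MSW = 582.708/24 = 24.2795
F = MSB/MSW = 21.6801
df = (3, 24)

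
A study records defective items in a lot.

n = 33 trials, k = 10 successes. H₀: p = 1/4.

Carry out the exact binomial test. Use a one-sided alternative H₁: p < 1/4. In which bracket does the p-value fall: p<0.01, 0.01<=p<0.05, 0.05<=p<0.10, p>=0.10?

p-value bracket: p>=0.10

Exact binomial: n=33, k=10, p₀=1/4=0.2500
P(X≤10) from Σ C(n,i)·p₀^i·(1−p₀)^(n−i)
p-value (one-sided, H₁ less) = 0.81897
→ bracket: p>=0.10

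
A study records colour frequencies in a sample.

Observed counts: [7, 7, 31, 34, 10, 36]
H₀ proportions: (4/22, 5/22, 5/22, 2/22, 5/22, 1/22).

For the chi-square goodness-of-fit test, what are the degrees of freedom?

df = k − 1 = 6 − 1 = 5

degrees of freedom = 5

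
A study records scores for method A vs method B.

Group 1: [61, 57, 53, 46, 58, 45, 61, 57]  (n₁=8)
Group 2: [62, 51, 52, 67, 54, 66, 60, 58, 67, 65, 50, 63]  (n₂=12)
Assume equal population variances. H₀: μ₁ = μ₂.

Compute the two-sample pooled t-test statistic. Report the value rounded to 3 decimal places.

x̄₁=54.750, s₁=6.251, n₁=8
x̄₂=59.583, s₂=6.431, n₂=12
s_p² = [7·6.251² + 11·6.431²]/18 = 40.4676
SE = √(s_p²·(1/8+1/12)) = 2.9036
t = (54.750−59.583)/2.9036 = -1.6646
df = 18

test statistic = -1.665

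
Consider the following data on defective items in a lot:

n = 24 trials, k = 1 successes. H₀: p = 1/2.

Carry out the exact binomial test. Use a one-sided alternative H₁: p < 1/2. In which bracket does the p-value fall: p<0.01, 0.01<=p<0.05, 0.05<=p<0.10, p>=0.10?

Exact binomial: n=24, k=1, p₀=1/2=0.5000
P(X≤1) from Σ C(n,i)·p₀^i·(1−p₀)^(n−i)
p-value (one-sided, H₁ less) = 0.00000
→ bracket: p<0.01

p-value bracket: p<0.01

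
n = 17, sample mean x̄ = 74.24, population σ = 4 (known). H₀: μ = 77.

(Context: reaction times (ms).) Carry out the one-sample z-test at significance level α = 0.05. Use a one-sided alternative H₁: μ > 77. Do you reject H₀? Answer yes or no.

SE = σ/√n = 4/√17 = 0.9701
z = (x̄−μ₀)/SE = (74.24−77)/0.9701 = -2.8449
p-value (one-sided, H₁ greater) = 0.99778
At α=0.05: p ≥ α → fail to reject H₀

reject H₀: no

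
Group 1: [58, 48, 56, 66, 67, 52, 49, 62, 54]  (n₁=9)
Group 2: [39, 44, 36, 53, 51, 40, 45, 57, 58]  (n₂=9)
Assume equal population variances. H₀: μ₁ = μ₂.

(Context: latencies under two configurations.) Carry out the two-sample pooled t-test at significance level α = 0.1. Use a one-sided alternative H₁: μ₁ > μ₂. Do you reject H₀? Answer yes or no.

reject H₀: yes

x̄₁=56.889, s₁=6.954, n₁=9
x̄₂=47.000, s₂=8.062, n₂=9
s_p² = [8·6.954² + 8·8.062²]/16 = 56.6806
SE = √(s_p²·(1/9+1/9)) = 3.5490
t = (56.889−47.000)/3.5490 = 2.7864
df = 16
p-value (one-sided, H₁ greater) = 0.00660
At α=0.1: p < α → reject H₀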